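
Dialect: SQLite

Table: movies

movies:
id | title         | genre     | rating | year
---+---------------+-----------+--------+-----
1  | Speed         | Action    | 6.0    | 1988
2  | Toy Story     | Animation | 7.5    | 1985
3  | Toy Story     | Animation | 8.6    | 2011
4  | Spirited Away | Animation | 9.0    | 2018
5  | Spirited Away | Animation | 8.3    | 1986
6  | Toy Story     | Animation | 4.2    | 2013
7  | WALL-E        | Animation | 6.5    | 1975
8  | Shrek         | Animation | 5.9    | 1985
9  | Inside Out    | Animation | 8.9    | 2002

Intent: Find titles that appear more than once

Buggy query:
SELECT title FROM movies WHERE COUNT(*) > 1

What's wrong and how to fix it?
Bug: WHERE can't reference COUNT(*); aggregates are computed after WHERE

Fix: GROUP BY title, then filter groups with HAVING COUNT(*) > 1

Corrected query:
SELECT title FROM movies GROUP BY title HAVING COUNT(*) > 1

Result:
title        
-------------
Spirited Away
Toy Story    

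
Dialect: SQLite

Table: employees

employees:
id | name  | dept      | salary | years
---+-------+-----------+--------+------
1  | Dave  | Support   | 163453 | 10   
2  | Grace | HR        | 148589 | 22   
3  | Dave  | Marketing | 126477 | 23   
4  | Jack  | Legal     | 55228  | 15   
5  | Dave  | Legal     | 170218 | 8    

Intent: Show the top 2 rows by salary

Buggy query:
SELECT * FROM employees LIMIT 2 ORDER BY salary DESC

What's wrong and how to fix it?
Bug: ORDER BY cannot follow LIMIT; LIMIT is the final clause

Fix: Sort with ORDER BY, then apply LIMIT

Corrected query:
SELECT * FROM employees ORDER BY salary DESC LIMIT 2

Result:
id | name | dept    | salary | years
---+------+---------+--------+------
5  | Dave | Legal   | 170218 | 8    
1  | Dave | Support | 163453 | 10   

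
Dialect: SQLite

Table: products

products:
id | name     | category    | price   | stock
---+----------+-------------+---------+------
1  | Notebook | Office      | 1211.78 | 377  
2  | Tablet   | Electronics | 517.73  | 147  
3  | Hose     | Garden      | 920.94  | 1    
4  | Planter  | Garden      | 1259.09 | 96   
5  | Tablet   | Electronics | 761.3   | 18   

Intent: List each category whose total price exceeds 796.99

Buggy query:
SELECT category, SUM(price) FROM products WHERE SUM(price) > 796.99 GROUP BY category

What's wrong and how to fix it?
Bug: SUM(price) is an aggregate, but WHERE filters rows before aggregation

Fix: Use HAVING (which filters groups after aggregation) instead of WHERE

Corrected query:
SELECT category, SUM(price) FROM products GROUP BY category HAVING SUM(price) > 796.99

Result:
category    | SUM(price)
------------+-----------
Electronics | 1279.03   
Garden      | 2180.03   
Office      | 1211.78   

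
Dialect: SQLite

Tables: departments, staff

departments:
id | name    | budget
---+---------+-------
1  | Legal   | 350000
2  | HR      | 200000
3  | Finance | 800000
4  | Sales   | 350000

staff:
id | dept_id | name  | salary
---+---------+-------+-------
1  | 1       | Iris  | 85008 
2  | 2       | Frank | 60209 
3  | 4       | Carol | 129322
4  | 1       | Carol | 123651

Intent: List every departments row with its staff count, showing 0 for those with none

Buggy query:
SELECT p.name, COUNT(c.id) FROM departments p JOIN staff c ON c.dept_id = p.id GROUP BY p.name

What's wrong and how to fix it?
Bug: An inner join excludes parents with zero children

Fix: Switch to LEFT JOIN to retain unmatched parent rows

Corrected query:
SELECT p.name, COUNT(c.id) FROM departments p LEFT JOIN staff c ON c.dept_id = p.id GROUP BY p.name

Result:
name    | COUNT(c.id)
--------+------------
Finance | 0          
HR      | 1          
Legal   | 2          
Sales   | 1          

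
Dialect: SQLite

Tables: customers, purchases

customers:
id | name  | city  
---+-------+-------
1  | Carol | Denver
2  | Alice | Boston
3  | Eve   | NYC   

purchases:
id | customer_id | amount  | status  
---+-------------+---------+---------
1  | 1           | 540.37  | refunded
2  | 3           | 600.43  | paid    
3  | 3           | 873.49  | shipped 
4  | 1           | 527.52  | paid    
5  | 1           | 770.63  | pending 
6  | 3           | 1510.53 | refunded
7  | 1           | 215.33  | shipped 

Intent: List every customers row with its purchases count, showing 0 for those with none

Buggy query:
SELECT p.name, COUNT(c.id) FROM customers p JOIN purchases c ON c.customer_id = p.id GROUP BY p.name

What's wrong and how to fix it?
Bug: An inner join excludes parents with zero children

Fix: Use LEFT JOIN so parents without children still appear (COUNT(c.id) gives 0)

Corrected query:
SELECT p.name, COUNT(c.id) FROM customers p LEFT JOIN purchases c ON c.customer_id = p.id GROUP BY p.name

Result:
name  | COUNT(c.id)
------+------------
Alice | 0          
Carol | 4          
Eve   | 3          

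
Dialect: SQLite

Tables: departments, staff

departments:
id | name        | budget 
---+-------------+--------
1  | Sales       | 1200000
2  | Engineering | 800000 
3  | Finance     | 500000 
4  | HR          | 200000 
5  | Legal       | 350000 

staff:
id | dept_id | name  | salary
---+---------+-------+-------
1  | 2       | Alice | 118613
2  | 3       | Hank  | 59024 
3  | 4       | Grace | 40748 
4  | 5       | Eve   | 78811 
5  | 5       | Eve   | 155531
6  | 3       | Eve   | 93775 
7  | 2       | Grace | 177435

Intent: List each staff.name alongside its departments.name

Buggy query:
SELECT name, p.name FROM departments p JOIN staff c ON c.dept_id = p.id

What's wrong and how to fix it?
Bug: Both tables have a 'name' column; the unqualified reference is ambiguous

Fix: Prefix ambiguous columns with the table alias

Corrected query:
SELECT c.name, p.name FROM departments p JOIN staff c ON c.dept_id = p.id

Result:
name  | name       
------+------------
Alice | Engineering
Hank  | Finance    
Grace | HR         
Eve   | Legal      
Eve   | Legal      
Eve   | Finance    
Grace | Engineering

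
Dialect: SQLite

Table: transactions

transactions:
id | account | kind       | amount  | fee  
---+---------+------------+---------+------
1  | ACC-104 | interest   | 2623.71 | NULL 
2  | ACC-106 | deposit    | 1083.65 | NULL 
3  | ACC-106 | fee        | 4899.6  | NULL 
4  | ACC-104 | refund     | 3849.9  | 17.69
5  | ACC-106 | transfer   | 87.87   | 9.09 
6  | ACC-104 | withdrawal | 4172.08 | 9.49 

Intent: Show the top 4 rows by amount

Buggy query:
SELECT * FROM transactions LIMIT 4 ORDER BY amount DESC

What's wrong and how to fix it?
Bug: LIMIT must come after ORDER BY

Fix: Sort with ORDER BY, then apply LIMIT

Corrected query:
SELECT * FROM transactions ORDER BY amount DESC LIMIT 4

Result:
id | account | kind       | amount  | fee  
---+---------+------------+---------+------
3  | ACC-106 | fee        | 4899.6  | NULL 
6  | ACC-104 | withdrawal | 4172.08 | 9.49 
4  | ACC-104 | refund     | 3849.9  | 17.69
1  | ACC-104 | interest   | 2623.71 | NULL 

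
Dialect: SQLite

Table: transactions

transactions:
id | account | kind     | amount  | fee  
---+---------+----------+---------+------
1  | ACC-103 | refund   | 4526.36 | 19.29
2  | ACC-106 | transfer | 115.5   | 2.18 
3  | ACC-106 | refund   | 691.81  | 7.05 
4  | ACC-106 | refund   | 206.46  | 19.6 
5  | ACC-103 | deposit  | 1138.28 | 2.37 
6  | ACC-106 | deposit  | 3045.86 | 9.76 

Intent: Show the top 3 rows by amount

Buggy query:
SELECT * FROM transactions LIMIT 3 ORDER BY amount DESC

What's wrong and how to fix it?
Bug: ORDER BY cannot follow LIMIT; LIMIT is the final clause

Fix: Swap the clauses: ORDER BY first, then LIMIT

Corrected query:
SELECT * FROM transactions ORDER BY amount DESC LIMIT 3

Result:
id | account | kind    | amount  | fee  
---+---------+---------+---------+------
1  | ACC-103 | refund  | 4526.36 | 19.29
6  | ACC-106 | deposit | 3045.86 | 9.76 
5  | ACC-103 | deposit | 1138.28 | 2.37 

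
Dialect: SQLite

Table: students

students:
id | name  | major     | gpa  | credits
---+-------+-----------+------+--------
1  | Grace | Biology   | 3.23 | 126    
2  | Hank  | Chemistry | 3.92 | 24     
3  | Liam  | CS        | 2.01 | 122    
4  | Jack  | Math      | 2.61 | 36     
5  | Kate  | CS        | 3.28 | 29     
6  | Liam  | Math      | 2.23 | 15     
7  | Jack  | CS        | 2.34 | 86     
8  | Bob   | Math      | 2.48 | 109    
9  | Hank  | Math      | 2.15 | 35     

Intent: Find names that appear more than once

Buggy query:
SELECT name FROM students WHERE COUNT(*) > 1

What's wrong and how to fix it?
Bug: COUNT(*) is an aggregate and cannot be used in WHERE

Fix: Group first, then use HAVING for the count condition

Corrected query:
SELECT name FROM students GROUP BY name HAVING COUNT(*) > 1

Result:
name
----
Hank
Jack
Liam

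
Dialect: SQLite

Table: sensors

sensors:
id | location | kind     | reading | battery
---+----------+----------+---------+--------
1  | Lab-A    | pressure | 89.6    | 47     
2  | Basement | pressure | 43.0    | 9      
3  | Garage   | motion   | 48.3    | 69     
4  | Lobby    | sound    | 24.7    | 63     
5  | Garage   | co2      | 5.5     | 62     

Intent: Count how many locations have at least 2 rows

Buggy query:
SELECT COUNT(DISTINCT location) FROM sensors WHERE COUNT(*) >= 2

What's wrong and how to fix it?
Bug: WHERE filters individual rows, not groups, so a group-level COUNT is invalid there

Fix: Group first with HAVING COUNT(*) >= 2, then COUNT the resulting groups

Corrected query:
SELECT COUNT(*) FROM (SELECT location FROM sensors GROUP BY location HAVING COUNT(*) >= 2)

Result:
COUNT(*)
--------
1       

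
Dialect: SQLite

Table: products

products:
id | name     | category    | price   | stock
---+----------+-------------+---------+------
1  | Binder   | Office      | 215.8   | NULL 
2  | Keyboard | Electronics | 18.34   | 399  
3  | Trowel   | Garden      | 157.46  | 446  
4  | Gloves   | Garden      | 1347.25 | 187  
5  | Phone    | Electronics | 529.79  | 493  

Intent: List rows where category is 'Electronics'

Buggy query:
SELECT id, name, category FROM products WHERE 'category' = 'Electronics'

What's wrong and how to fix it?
Bug: 'category' in single quotes is a string literal, not the column; the comparison is literal-vs-literal and never true

Fix: Remove the quotes around the column name (or use double quotes for an identifier)

Corrected query:
SELECT id, name, category FROM products WHERE category = 'Electronics'

Result:
id | name     | category   
---+----------+------------
2  | Keyboard | Electronics
5  | Phone    | Electronics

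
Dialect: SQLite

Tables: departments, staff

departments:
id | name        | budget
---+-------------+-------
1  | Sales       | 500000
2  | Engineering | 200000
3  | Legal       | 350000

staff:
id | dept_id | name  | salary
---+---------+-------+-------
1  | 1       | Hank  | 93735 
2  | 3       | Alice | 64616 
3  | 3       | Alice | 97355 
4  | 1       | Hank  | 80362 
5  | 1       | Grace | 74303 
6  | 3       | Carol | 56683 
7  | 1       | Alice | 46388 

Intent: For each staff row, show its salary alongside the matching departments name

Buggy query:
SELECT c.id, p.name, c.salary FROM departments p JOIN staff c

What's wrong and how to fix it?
Bug: Missing join condition: each staff row is matched to all departments rows instead of just its own

Fix: Add ON c.dept_id = p.id to the JOIN

Corrected query:
SELECT c.id, p.name, c.salary FROM departments p JOIN staff c ON c.dept_id = p.id

Result:
id | name  | salary
---+-------+-------
1  | Sales | 93735 
2  | Legal | 64616 
3  | Legal | 97355 
4  | Sales | 80362 
5  | Sales | 74303 
6  | Legal | 56683 
7  | Sales | 46388 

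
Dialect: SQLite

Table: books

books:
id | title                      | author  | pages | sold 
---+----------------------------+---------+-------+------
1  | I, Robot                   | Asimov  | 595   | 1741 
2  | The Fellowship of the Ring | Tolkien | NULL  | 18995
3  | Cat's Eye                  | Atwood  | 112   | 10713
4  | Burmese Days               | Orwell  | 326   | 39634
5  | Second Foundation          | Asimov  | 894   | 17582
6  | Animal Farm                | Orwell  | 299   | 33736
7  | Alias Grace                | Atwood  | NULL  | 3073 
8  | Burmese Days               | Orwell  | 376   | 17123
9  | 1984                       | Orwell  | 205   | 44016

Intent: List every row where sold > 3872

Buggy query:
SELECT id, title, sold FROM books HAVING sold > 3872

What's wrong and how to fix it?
Bug: HAVING filters the output of aggregation, but this query has no GROUP BY and no aggregate functions, so SQLite rejects it (HAVING clause on a non-aggregate query); the condition here is per row

Fix: Replace HAVING with WHERE since the condition applies to individual rows

Corrected query:
SELECT id, title, sold FROM books WHERE sold > 3872

Result:
id | title                      | sold 
---+----------------------------+------
2  | The Fellowship of the Ring | 18995
3  | Cat's Eye                  | 10713
4  | Burmese Days               | 39634
5  | Second Foundation          | 17582
6  | Animal Farm                | 33736
8  | Burmese Days               | 17123
9  | 1984                       | 44016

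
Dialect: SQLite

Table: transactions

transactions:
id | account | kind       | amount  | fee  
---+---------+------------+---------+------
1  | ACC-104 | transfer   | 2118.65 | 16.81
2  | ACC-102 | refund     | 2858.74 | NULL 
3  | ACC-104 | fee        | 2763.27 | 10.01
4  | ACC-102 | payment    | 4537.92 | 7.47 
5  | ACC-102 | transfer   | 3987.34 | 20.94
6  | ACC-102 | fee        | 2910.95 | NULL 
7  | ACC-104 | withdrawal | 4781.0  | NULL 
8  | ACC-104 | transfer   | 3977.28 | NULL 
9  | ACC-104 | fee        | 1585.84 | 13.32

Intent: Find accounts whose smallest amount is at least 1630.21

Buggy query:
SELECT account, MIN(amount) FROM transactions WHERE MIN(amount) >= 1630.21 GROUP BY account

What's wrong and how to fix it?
Bug: MIN() in WHERE is a misuse of aggregate

Fix: Replace WHERE with HAVING after the GROUP BY

Corrected query:
SELECT account, MIN(amount) FROM transactions GROUP BY account HAVING MIN(amount) >= 1630.21

Result:
account | MIN(amount)
--------+------------
ACC-102 | 2858.74    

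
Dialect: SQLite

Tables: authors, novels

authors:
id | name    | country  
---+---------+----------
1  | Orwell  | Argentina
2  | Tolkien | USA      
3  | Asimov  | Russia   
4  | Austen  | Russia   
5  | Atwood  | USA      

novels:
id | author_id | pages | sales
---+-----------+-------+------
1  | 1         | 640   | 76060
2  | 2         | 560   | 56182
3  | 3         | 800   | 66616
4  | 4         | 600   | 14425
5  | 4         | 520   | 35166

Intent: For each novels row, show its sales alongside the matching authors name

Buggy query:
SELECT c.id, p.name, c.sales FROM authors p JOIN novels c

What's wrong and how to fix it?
Bug: Missing join condition: each novels row is matched to all authors rows instead of just its own

Fix: Specify the join condition linking the foreign key to the parent id

Corrected query:
SELECT c.id, p.name, c.sales FROM authors p JOIN novels c ON c.author_id = p.id

Result:
id | name    | sales
---+---------+------
1  | Orwell  | 76060
2  | Tolkien | 56182
3  | Asimov  | 66616
4  | Austen  | 14425
5  | Austen  | 35166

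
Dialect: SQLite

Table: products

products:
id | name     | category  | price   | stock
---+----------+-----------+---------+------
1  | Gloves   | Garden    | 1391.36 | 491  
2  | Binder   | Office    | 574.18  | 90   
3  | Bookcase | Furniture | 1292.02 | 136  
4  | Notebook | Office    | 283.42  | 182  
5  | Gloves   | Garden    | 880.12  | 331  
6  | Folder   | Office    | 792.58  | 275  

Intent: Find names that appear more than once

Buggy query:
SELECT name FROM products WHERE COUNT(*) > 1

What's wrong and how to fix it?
Bug: COUNT(*) is an aggregate and cannot be used in WHERE

Fix: GROUP BY name, then filter groups with HAVING COUNT(*) > 1

Corrected query:
SELECT name FROM products GROUP BY name HAVING COUNT(*) > 1

Result:
name  
------
Gloves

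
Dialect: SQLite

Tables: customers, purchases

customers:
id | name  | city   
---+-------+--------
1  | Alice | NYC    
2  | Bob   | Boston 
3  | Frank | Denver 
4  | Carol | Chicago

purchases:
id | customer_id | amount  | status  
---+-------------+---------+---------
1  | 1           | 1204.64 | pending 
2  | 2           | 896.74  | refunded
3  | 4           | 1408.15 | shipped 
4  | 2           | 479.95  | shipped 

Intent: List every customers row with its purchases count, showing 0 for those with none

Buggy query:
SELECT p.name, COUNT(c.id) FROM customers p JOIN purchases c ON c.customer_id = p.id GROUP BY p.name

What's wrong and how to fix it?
Bug: INNER JOIN drops customers rows that have no matching purchases rows

Fix: Switch to LEFT JOIN to retain unmatched parent rows

Corrected query:
SELECT p.name, COUNT(c.id) FROM customers p LEFT JOIN purchases c ON c.customer_id = p.id GROUP BY p.name

Result:
name  | COUNT(c.id)
------+------------
Alice | 1          
Bob   | 2          
Carol | 1          
Frank | 0          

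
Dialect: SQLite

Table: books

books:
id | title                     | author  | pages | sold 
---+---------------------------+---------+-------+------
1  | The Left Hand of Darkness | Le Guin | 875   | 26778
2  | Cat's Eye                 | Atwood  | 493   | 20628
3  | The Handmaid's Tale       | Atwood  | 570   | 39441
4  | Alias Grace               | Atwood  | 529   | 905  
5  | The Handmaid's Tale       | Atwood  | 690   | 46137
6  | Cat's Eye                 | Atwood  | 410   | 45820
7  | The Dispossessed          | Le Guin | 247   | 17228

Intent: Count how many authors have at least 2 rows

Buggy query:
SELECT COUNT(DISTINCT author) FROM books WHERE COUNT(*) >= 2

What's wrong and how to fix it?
Bug: COUNT(*) cannot appear in WHERE; the per-group count doesn't exist yet

Fix: Use a subquery that GROUPs and filters with HAVING, then count its rows

Corrected query:
SELECT COUNT(*) FROM (SELECT author FROM books GROUP BY author HAVING COUNT(*) >= 2)

Result:
COUNT(*)
--------
2       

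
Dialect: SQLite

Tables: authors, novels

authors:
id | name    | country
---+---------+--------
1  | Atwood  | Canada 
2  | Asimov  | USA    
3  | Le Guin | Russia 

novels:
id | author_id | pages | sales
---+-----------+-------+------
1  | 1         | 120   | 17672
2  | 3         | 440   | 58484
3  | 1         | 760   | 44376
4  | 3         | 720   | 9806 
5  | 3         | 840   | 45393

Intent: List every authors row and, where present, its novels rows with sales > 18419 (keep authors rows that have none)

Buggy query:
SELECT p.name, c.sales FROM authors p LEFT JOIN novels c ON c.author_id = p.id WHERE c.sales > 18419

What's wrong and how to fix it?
Bug: Filtering c.sales in WHERE discards the NULL rows produced by LEFT JOIN, turning it into an inner join

Fix: Move the right-table condition into the ON clause so unmatched parents are kept

Corrected query:
SELECT p.name, c.sales FROM authors p LEFT JOIN novels c ON c.author_id = p.id AND c.sales > 18419

Result:
name    | sales
--------+------
Atwood  | 44376
Asimov  | NULL 
Le Guin | 45393
Le Guin | 58484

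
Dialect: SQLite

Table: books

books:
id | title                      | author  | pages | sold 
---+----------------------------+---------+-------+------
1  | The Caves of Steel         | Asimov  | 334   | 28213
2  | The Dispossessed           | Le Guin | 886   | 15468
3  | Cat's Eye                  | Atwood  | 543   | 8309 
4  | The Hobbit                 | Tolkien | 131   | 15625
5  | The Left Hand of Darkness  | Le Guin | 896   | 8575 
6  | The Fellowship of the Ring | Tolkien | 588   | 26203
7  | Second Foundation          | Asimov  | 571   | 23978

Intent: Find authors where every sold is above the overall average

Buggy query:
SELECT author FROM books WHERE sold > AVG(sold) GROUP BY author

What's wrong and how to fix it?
Bug: AVG() is an aggregate; it can't sit directly in WHERE

Fix: Compute the overall average in a scalar subquery and compare each group's MIN against it in HAVING

Corrected query:
SELECT author FROM books GROUP BY author HAVING MIN(sold) > (SELECT AVG(sold) FROM books)

Result:
author
------
Asimov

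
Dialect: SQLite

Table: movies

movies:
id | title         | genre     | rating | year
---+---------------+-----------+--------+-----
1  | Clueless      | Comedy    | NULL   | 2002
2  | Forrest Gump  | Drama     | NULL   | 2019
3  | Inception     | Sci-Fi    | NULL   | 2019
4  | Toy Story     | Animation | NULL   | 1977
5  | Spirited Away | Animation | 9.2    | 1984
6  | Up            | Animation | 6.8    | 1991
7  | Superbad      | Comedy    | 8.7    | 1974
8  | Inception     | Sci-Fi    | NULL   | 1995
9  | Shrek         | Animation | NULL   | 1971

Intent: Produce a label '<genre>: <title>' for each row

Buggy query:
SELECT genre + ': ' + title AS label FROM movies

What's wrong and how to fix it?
Bug: SQLite uses || for string concatenation; + coerces text to numbers (yielding 0)

Fix: Use the || operator for string concatenation

Corrected query:
SELECT genre || ': ' || title AS label FROM movies

Result:
label                   
------------------------
Comedy: Clueless        
Drama: Forrest Gump     
Sci-Fi: Inception       
Animation: Toy Story    
Animation: Spirited Away
Animation: Up           
Comedy: Superbad        
Sci-Fi: Inception       
Animation: Shrek        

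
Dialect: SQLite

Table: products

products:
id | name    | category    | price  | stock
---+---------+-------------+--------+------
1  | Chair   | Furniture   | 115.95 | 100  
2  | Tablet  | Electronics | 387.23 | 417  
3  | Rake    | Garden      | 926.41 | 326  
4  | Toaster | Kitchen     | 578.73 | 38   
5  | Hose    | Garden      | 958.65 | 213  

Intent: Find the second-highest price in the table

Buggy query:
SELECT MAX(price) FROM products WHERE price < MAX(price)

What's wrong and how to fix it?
Bug: MAX(price) on the right of the comparison is an aggregate-in-WHERE error

Fix: Compute the overall MAX in a subquery, then take MAX of rows below it

Corrected query:
SELECT MAX(price) FROM products WHERE price < (SELECT MAX(price) FROM products)

Result:
MAX(price)
----------
926.41    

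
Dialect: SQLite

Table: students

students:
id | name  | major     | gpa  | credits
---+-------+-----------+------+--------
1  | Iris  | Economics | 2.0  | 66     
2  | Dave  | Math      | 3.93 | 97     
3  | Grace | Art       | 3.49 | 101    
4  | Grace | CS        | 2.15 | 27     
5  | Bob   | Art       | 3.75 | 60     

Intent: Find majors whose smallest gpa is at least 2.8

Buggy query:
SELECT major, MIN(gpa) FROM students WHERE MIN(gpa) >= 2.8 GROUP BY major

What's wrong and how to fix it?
Bug: MIN() in WHERE is a misuse of aggregate

Fix: Replace WHERE with HAVING after the GROUP BY

Corrected query:
SELECT major, MIN(gpa) FROM students GROUP BY major HAVING MIN(gpa) >= 2.8

Result:
major | MIN(gpa)
------+---------
Art   | 3.49    
Math  | 3.93    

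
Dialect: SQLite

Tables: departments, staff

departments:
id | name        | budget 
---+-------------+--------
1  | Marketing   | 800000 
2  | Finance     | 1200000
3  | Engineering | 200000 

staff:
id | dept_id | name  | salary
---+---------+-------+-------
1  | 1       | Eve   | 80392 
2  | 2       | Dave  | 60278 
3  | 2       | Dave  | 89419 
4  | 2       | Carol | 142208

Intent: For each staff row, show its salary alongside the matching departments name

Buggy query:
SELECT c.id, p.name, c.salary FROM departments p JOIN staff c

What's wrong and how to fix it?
Bug: JOIN with no ON clause produces a cartesian product; every staff row pairs with every departments row

Fix: Add ON c.dept_id = p.id to the JOIN

Corrected query:
SELECT c.id, p.name, c.salary FROM departments p JOIN staff c ON c.dept_id = p.id

Result:
id | name      | salary
---+-----------+-------
1  | Marketing | 80392 
2  | Finance   | 60278 
3  | Finance   | 89419 
4  | Finance   | 142208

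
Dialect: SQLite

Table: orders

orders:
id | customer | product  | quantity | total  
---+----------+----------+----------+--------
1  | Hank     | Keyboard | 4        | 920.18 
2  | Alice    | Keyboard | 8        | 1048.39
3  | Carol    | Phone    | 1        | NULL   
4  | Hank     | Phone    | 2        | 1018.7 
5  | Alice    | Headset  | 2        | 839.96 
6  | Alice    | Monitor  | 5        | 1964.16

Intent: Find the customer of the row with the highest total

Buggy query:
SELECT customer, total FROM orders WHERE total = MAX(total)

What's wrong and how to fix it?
Bug: WHERE is evaluated per row; an aggregate over the whole table isn't defined there

Fix: Wrap MAX in a scalar subquery so WHERE compares against a single value

Corrected query:
SELECT customer, total FROM orders WHERE total = (SELECT MAX(total) FROM orders)

Result:
customer | total  
---------+--------
Alice    | 1964.16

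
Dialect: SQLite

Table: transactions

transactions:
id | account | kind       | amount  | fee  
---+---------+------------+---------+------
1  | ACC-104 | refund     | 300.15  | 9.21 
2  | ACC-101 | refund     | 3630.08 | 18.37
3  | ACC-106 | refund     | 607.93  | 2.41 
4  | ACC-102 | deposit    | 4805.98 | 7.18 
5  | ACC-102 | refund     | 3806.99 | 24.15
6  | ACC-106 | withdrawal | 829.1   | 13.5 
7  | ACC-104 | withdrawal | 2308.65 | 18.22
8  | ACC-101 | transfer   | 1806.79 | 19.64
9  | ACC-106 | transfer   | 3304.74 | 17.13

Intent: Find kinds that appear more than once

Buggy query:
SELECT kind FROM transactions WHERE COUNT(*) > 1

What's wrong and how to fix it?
Bug: WHERE can't reference COUNT(*); aggregates are computed after WHERE

Fix: Group first, then use HAVING for the count condition

Corrected query:
SELECT kind FROM transactions GROUP BY kind HAVING COUNT(*) > 1

Result:
kind      
----------
refund    
transfer  
withdrawal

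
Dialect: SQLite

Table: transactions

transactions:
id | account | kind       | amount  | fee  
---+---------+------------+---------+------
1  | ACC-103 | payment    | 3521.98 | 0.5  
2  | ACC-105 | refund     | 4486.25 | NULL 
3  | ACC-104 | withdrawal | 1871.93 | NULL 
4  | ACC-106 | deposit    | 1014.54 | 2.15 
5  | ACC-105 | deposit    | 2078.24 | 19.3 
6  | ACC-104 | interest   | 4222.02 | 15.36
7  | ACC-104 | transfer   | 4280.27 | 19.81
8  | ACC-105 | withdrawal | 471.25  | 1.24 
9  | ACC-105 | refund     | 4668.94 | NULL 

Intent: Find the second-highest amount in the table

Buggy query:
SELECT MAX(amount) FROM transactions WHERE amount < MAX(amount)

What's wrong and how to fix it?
Bug: MAX(amount) on the right of the comparison is an aggregate-in-WHERE error

Fix: Put the inner MAX in a scalar subquery

Corrected query:
SELECT MAX(amount) FROM transactions WHERE amount < (SELECT MAX(amount) FROM transactions)

Result:
MAX(amount)
-----------
4486.25    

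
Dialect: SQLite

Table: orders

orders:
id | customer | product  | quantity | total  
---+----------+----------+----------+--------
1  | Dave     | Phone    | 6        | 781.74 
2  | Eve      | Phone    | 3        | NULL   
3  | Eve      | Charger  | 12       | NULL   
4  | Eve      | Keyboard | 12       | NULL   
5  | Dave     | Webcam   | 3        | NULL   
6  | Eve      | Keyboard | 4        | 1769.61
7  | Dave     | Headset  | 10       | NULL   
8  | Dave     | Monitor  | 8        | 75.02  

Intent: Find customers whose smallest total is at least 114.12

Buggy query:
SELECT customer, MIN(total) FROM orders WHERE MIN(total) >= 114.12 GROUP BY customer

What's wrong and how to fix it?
Bug: MIN() in WHERE is a misuse of aggregate

Fix: Replace WHERE with HAVING after the GROUP BY

Corrected query:
SELECT customer, MIN(total) FROM orders GROUP BY customer HAVING MIN(total) >= 114.12

Result:
customer | MIN(total)
---------+-----------
Eve      | 1769.61   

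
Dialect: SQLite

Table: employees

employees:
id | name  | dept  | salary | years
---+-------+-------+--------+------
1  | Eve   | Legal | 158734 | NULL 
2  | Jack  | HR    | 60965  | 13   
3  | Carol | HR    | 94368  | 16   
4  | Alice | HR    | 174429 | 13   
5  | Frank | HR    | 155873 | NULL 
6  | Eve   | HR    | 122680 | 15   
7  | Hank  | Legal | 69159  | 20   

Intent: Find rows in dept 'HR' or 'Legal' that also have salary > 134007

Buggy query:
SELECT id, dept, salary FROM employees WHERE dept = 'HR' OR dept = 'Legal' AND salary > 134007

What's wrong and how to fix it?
Bug: Without parentheses, AND is evaluated before OR, so the salary filter only applies to the 'Legal' branch

Fix: Group the OR with parentheses (or use IN), then AND the threshold

Corrected query:
SELECT id, dept, salary FROM employees WHERE (dept = 'HR' OR dept = 'Legal') AND salary > 134007

Result:
id | dept  | salary
---+-------+-------
1  | Legal | 158734
4  | HR    | 174429
5  | HR    | 155873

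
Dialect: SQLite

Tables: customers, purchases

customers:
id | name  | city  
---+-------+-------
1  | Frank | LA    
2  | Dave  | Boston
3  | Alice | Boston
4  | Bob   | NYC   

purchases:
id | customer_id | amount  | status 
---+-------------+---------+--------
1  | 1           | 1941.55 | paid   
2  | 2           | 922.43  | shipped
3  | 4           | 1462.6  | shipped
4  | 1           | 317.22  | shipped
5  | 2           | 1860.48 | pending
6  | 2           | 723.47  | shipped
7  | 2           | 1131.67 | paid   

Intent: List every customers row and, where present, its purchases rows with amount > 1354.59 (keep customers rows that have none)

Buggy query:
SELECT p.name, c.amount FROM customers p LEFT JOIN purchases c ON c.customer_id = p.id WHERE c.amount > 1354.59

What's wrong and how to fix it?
Bug: A WHERE condition on the right-hand table after LEFT JOIN drops unmatched parents

Fix: Put 'c.amount > 1354.59' in the JOIN's ON clause instead of WHERE

Corrected query:
SELECT p.name, c.amount FROM customers p LEFT JOIN purchases c ON c.customer_id = p.id AND c.amount > 1354.59

Result:
name  | amount 
------+--------
Frank | 1941.55
Dave  | 1860.48
Alice | NULL   
Bob   | 1462.6 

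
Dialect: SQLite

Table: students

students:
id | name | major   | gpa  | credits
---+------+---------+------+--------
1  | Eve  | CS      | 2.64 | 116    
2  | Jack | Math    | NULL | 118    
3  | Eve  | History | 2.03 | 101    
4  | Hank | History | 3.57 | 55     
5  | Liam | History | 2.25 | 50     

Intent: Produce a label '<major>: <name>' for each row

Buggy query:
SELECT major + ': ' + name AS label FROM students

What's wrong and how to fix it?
Bug: '+' is numeric addition; on text columns SQLite converts them to 0 instead of concatenating

Fix: Replace + with || to concatenate text

Corrected query:
SELECT major || ': ' || name AS label FROM students

Result:
label        
-------------
CS: Eve      
Math: Jack   
History: Eve 
History: Hank
History: Liam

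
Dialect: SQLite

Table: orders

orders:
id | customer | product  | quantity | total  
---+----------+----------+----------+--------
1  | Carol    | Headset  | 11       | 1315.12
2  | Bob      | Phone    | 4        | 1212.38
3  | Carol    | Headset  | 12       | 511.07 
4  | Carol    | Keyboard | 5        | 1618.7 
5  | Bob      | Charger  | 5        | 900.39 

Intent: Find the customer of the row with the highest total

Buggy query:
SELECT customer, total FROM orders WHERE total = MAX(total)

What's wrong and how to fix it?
Bug: WHERE is evaluated per row; an aggregate over the whole table isn't defined there

Fix: Use a subquery: WHERE total = (SELECT MAX(total) FROM orders)

Corrected query:
SELECT customer, total FROM orders WHERE total = (SELECT MAX(total) FROM orders)

Result:
customer | total 
---------+-------
Carol    | 1618.7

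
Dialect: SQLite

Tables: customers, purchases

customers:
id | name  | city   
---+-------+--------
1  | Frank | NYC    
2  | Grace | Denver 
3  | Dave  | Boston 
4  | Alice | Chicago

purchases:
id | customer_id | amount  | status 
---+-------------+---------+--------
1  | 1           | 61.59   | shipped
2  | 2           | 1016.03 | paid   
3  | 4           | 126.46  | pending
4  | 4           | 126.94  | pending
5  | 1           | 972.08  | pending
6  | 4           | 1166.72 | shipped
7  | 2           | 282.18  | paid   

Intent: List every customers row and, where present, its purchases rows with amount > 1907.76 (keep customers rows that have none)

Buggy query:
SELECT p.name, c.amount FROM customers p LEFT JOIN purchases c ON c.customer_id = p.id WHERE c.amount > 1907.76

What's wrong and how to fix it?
Bug: Filtering c.amount in WHERE discards the NULL rows produced by LEFT JOIN, turning it into an inner join

Fix: Move the right-table condition into the ON clause so unmatched parents are kept

Corrected query:
SELECT p.name, c.amount FROM customers p LEFT JOIN purchases c ON c.customer_id = p.id AND c.amount > 1907.76

Result:
name  | amount
------+-------
Frank | NULL  
Grace | NULL  
Dave  | NULL  
Alice | NULL  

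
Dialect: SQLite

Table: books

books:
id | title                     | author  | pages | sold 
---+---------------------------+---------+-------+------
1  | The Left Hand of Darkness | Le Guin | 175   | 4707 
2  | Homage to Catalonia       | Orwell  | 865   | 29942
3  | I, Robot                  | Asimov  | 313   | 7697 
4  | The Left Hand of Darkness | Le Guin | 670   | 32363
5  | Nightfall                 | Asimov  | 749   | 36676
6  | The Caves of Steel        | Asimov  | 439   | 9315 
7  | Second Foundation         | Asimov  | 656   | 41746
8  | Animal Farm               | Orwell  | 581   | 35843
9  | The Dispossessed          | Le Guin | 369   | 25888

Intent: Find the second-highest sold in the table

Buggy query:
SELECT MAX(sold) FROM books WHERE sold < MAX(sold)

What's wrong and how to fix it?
Bug: The inner MAX is an aggregate inside WHERE, which is not allowed

Fix: Compute the overall MAX in a subquery, then take MAX of rows below it

Corrected query:
SELECT MAX(sold) FROM books WHERE sold < (SELECT MAX(sold) FROM books)

Result:
MAX(sold)
---------
36676    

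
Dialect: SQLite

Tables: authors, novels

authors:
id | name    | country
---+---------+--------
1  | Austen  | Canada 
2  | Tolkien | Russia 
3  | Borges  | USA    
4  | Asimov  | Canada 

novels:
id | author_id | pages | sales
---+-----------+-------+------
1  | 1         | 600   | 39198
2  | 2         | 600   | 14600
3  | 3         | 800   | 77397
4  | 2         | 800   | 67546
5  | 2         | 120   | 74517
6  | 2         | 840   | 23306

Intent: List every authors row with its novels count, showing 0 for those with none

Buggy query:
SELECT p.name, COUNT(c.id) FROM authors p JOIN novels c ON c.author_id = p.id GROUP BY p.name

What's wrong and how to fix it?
Bug: An inner join excludes parents with zero children

Fix: Switch to LEFT JOIN to retain unmatched parent rows

Corrected query:
SELECT p.name, COUNT(c.id) FROM authors p LEFT JOIN novels c ON c.author_id = p.id GROUP BY p.name

Result:
name    | COUNT(c.id)
--------+------------
Asimov  | 0          
Austen  | 1          
Borges  | 1          
Tolkien | 4          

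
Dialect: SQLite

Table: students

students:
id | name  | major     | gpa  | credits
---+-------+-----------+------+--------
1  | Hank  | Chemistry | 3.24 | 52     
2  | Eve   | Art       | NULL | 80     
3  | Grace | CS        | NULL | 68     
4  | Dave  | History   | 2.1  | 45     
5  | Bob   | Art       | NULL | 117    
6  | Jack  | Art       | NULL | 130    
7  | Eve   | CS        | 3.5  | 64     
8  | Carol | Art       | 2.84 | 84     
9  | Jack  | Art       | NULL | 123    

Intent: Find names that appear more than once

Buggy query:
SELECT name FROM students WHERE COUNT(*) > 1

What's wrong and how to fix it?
Bug: COUNT(*) is an aggregate and cannot be used in WHERE

Fix: GROUP BY name, then filter groups with HAVING COUNT(*) > 1

Corrected query:
SELECT name FROM students GROUP BY name HAVING COUNT(*) > 1

Result:
name
----
Eve 
Jack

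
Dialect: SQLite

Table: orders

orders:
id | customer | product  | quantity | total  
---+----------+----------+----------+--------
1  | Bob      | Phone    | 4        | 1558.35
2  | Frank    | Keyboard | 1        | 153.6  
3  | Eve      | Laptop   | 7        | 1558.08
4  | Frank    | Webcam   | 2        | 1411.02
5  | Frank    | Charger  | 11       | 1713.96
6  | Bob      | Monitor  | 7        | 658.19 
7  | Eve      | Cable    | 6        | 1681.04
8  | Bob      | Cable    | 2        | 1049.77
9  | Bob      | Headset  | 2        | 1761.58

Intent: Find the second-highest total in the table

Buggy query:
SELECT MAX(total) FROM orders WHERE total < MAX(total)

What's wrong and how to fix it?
Bug: MAX(total) on the right of the comparison is an aggregate-in-WHERE error

Fix: Put the inner MAX in a scalar subquery

Corrected query:
SELECT MAX(total) FROM orders WHERE total < (SELECT MAX(total) FROM orders)

Result:
MAX(total)
----------
1713.96   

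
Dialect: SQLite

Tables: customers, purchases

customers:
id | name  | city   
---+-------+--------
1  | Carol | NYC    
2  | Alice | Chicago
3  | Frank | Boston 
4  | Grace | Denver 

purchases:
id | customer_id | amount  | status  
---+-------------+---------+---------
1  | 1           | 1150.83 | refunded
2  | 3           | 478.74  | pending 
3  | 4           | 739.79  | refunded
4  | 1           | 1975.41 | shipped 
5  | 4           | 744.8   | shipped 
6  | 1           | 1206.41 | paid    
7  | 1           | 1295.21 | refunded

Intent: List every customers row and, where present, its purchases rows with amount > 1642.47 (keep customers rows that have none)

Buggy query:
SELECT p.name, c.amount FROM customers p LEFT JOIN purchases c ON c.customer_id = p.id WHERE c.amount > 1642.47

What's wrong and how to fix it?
Bug: Filtering c.amount in WHERE discards the NULL rows produced by LEFT JOIN, turning it into an inner join

Fix: Put 'c.amount > 1642.47' in the JOIN's ON clause instead of WHERE

Corrected query:
SELECT p.name, c.amount FROM customers p LEFT JOIN purchases c ON c.customer_id = p.id AND c.amount > 1642.47

Result:
name  | amount 
------+--------
Carol | 1975.41
Alice | NULL   
Frank | NULL   
Grace | NULL   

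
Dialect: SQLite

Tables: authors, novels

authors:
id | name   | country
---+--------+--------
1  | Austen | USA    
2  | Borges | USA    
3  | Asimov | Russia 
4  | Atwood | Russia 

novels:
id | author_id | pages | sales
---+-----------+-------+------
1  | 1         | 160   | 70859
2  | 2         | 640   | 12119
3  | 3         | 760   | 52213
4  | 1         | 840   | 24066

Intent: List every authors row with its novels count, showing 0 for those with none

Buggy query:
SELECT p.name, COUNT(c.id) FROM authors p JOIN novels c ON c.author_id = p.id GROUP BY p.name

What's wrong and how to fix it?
Bug: An inner join excludes parents with zero children

Fix: Use LEFT JOIN so parents without children still appear (COUNT(c.id) gives 0)

Corrected query:
SELECT p.name, COUNT(c.id) FROM authors p LEFT JOIN novels c ON c.author_id = p.id GROUP BY p.name

Result:
name   | COUNT(c.id)
-------+------------
Asimov | 1          
Atwood | 0          
Austen | 2          
Borges | 1          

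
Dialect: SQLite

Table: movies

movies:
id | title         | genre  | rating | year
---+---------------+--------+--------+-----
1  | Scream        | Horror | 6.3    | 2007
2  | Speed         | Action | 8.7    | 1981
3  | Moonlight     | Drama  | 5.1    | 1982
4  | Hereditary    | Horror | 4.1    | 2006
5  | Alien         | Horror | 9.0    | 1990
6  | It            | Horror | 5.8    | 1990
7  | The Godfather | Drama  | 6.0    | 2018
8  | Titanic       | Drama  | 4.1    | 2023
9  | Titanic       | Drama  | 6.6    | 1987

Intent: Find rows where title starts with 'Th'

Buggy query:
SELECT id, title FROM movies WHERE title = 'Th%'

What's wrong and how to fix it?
Bug: Wildcards only work with LIKE; '=' treats '%' as a literal character

Fix: Use LIKE for wildcard pattern matching

Corrected query:
SELECT id, title FROM movies WHERE title LIKE 'Th%'

Result:
id | title        
---+--------------
7  | The Godfather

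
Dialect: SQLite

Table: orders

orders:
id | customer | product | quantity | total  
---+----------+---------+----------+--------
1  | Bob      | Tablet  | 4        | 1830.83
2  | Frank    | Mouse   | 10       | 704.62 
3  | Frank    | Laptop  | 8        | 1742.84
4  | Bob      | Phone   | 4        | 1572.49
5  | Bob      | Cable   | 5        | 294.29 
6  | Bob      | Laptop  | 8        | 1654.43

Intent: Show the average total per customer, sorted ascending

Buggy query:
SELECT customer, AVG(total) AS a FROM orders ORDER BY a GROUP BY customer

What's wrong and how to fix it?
Bug: GROUP BY must precede ORDER BY

Fix: Move ORDER BY to the end, after GROUP BY

Corrected query:
SELECT customer, AVG(total) AS a FROM orders GROUP BY customer ORDER BY a

Result:
customer | a      
---------+--------
Frank    | 1223.73
Bob      | 1338.01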